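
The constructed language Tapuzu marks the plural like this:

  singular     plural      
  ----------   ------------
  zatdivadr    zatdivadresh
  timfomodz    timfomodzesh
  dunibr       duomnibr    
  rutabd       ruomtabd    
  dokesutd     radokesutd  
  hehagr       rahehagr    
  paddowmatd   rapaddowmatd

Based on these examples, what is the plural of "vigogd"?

ravigogd

"vigogd" has second-to-last letter 'g'. The one such stem in the data (hehagr → rahehagr) adds the prefix ra-, so the same rule applies.
So vigogd → ravigogd.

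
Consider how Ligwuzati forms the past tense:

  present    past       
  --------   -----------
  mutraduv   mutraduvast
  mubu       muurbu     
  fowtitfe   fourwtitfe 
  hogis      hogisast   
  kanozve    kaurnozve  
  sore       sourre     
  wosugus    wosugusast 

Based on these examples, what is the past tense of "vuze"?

mubu and wosugus both have last vowel 'u' yet inflect differently (muurbu, wosugusast), so the last vowel is not what conditions the rule; whether the stem ends in a vowel or a consonant is.
"vuze" ends in a vowel. The stems ending in a vowel (fowtitfe → fourwtitfe, kanozve → kaurnozve, sore → sourre) insert -ur- after the first vowel.
So vuze → vuurze.

vuurze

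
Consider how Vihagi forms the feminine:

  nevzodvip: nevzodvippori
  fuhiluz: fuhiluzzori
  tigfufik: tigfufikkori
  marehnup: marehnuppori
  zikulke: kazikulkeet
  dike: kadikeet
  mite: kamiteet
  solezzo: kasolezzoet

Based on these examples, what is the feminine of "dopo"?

kadopoet

marehnup and mite both begin with m- yet inflect differently (marehnuppori, kamiteet), so the first letter is not what conditions the rule; whether the stem ends in a vowel or a consonant is.
"dopo" ends in a vowel. The stems ending in a vowel (zikulke → kazikulkeet, dike → kadikeet, mite → kamiteet) add ka- … -et around the stem.
The other pattern: stems ending in a consonant double the final consonant and add -ori.
So dopo → kadopoet.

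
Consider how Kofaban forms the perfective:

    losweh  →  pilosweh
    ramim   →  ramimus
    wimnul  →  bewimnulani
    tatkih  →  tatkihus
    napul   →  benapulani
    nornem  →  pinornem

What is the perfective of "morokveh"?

ramim and nornem both end in -m yet inflect differently (ramimus, pinornem), so the final letter is not what conditions the rule; the last vowel is.
"morokveh" has last vowel 'e'. The stems whose last vowel is 'e' (nornem → pinornem, losweh → pilosweh) add the prefix pi-.
So morokveh → pimorokveh.

pimorokveh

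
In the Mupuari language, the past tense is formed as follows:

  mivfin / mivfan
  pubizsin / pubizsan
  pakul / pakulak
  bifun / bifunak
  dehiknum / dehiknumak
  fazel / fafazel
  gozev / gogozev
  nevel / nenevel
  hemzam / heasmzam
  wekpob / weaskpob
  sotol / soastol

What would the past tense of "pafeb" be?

papafeb

"pafeb" has last vowel 'e'. The stems whose last vowel is 'e' (fazel → fafazel, gozev → gogozev, nevel → nenevel) repeat the first consonant+vowel as a prefix.
The other patterns: stems whose last vowel is 'i' change the last vowel to 'a'; stems whose last vowel is 'u' add -ak; stems whose last vowel is 'a' or 'o' insert -as- after the first vowel.
So pafeb → papafeb.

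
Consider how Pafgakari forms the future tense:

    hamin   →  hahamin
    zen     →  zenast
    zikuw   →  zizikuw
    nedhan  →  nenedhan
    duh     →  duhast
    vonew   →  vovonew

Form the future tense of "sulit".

nedhan and zen both end in -n yet inflect differently (nenedhan, zenast), so the final letter is not what conditions the rule; the number of vowels is.
"sulit" has 2 vowels. The stems with 2 vowels (nedhan → nenedhan, hamin → hahamin, zikuw → zizikuw) repeat the first consonant+vowel as a prefix.
The other pattern: stems with 1 vowel add -ast.
So sulit → susulit.

susulit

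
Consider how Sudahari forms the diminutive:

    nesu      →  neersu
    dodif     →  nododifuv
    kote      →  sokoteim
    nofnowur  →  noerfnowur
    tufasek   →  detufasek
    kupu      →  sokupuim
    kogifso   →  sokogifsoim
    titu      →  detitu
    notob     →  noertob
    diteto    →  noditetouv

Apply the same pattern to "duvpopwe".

noduvpopweuv

"duvpopwe" begins with d-. The stems beginning with d- (diteto → noditetouv, dodif → nododifuv) add no- … -uv around the stem.
So duvpopwe → noduvpopweuv.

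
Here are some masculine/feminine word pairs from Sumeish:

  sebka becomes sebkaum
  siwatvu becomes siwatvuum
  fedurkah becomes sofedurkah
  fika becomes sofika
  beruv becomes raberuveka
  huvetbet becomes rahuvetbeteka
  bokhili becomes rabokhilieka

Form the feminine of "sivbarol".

"sivbarol" begins with s-. The stems beginning with s- (sebka → sebkaum, siwatvu → siwatvuum) add -um.
The other patterns: stems beginning with f- add the prefix so-; stems beginning with b- or h- add ra- … -eka around the stem.
So sivbarol → sivbarolum.

sivbarolum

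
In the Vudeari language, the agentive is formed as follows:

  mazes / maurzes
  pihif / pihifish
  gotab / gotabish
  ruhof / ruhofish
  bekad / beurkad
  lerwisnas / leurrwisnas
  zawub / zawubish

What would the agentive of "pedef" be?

gotab and bekad both have last vowel 'a' yet inflect differently (gotabish, beurkad), so the last vowel is not what conditions the rule; the final letter is.
"pedef" ends in -f. The stems ending in -f (ruhof → ruhofish, pihif → pihifish) add -ish.
The other pattern: stems ending in -d or -s insert -ur- after the first vowel.
So pedef → pedefish.

pedefish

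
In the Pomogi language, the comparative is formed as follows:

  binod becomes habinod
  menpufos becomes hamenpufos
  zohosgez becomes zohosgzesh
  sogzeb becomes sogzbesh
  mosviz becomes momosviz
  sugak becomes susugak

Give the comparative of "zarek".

zarkesh

zohosgez and mosviz both end in -z yet inflect differently (zohosgzesh, momosviz), so the final letter is not what conditions the rule; the last vowel is.
"zarek" has last vowel 'e'. The stems whose last vowel is 'e' (zohosgez → zohosgzesh, sogzeb → sogzbesh) delete the last vowel and add -esh.
So zarek → zarkesh.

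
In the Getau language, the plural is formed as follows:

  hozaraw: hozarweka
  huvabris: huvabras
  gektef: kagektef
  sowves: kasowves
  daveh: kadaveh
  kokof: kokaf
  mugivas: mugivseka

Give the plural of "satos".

satas

"satos" has last vowel 'o'. The one such stem in the data (kokof → kokaf) changes the last vowel to 'a' (as does huvabris), so the same rule applies.
The other patterns: stems whose last vowel is 'a' delete the last vowel and add -eka; stems whose last vowel is 'e' add the prefix ka-.
So satos → satas.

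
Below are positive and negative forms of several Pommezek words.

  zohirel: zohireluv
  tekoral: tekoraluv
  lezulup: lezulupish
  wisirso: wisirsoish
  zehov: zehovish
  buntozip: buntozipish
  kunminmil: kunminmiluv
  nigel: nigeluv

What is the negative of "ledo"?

kunminmil and buntozip both have last vowel 'i' yet inflect differently (kunminmiluv, buntozipish), so the last vowel is not what conditions the rule; the final letter is.
"ledo" ends in -o. The one such stem in the data (wisirso → wisirsoish) adds -ish, so the same rule applies.
The other pattern: stems ending in -l add -uv.
So ledo → ledoish.

ledoish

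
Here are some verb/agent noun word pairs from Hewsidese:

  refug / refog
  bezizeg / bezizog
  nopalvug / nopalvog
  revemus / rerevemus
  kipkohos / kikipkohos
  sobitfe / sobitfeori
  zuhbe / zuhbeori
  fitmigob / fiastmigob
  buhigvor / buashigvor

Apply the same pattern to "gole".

goleori

refug and revemus both have last vowel 'u' yet inflect differently (refog, rerevemus), so the last vowel is not what conditions the rule; the final letter is.
"gole" ends in -e. The stems ending in -e (sobitfe → sobitfeori, zuhbe → zuhbeori) add -ori.
So gole → goleori.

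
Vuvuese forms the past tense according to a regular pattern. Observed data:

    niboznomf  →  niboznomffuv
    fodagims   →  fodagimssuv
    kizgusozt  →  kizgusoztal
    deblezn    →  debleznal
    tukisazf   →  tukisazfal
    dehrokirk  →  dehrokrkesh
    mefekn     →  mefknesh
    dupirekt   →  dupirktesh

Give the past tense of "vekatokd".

"vekatokd" has second-to-last letter 'k'. The stems whose second-to-last letter is 'k' (mefekn → mefknesh, dupirekt → dupirktesh) delete the last vowel and add -esh.
The other patterns: stems whose second-to-last letter is 'm' double the final consonant and add -uv; stems whose second-to-last letter is 'z' add -al.
So vekatokd → vekatkdesh.

vekatkdesh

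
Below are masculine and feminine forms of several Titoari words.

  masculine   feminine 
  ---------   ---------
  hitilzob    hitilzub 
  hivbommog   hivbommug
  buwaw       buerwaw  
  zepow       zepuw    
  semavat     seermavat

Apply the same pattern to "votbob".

zepow and buwaw both end in -w yet inflect differently (zepuw, buerwaw), so the final letter is not what conditions the rule; the last vowel is.
"votbob" has last vowel 'o'. The stems whose last vowel is 'o' (hivbommog → hivbommug, zepow → zepuw, hitilzob → hitilzub) change the last vowel to 'u'.
The other pattern: stems whose last vowel is 'a' insert -er- after the first vowel.
So votbob → votbub.

votbub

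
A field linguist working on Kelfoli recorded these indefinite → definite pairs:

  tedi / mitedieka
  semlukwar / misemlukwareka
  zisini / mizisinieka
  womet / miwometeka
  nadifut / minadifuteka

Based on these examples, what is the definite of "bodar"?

Every pair shown (tedi → mitedieka, semlukwar → misemlukwareka, zisini → mizisinieka, …) follows the same rule: add mi- … -eka around the stem.
So bodar → mibodareka.

mibodareka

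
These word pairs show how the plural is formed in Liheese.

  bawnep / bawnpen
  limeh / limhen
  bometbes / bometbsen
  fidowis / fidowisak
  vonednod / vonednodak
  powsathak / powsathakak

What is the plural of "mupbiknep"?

bometbes and fidowis both end in -s yet inflect differently (bometbsen, fidowisak), so the final letter is not what conditions the rule; the last vowel is.
"mupbiknep" has last vowel 'e'. The stems whose last vowel is 'e' (bawnep → bawnpen, limeh → limhen, bometbes → bometbsen) delete the last vowel and add -en.
The other pattern: stems whose last vowel is 'a', 'i' or 'o' add -ak.
So mupbiknep → mupbiknpen.

mupbiknpen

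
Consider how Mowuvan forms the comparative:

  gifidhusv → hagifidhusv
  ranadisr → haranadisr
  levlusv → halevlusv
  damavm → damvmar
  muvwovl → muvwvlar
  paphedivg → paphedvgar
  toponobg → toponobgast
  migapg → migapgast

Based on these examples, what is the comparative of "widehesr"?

paphedivg and toponobg both end in -g yet inflect differently (paphedvgar, toponobgast), so the final letter is not what conditions the rule; the second-to-last letter is.
"widehesr" has second-to-last letter 's'. The stems whose second-to-last letter is 's' (gifidhusv → hagifidhusv, ranadisr → haranadisr, levlusv → halevlusv) add the prefix ha-.
The other patterns: stems whose second-to-last letter is 'v' delete the last vowel and add -ar; stems whose second-to-last letter is 'b' or 'p' add -ast.
So widehesr → hawidehesr.

hawidehesr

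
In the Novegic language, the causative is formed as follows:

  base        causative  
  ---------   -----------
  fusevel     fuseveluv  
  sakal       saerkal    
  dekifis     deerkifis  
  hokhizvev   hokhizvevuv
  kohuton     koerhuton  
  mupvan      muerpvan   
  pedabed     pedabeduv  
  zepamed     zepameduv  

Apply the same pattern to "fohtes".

"fohtes" has last vowel 'e'. The stems whose last vowel is 'e' (pedabed → pedabeduv, hokhizvev → hokhizvevuv, zepamed → zepameduv) add -uv.
The other pattern: stems whose last vowel is 'a', 'i' or 'o' insert -er- after the first vowel.
So fohtes → fohtesuv.

fohtesuv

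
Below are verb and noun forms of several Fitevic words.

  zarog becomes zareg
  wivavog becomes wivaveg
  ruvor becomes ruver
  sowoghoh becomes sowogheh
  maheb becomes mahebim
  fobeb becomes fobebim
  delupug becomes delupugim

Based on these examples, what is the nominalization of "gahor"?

zarog and delupug both end in -g yet inflect differently (zareg, delupugim), so the final letter is not what conditions the rule; the last vowel is.
"gahor" has last vowel 'o'. The stems whose last vowel is 'o' (zarog → zareg, wivavog → wivaveg, ruvor → ruver) change the last vowel to 'e'.
So gahor → gaher.

gaher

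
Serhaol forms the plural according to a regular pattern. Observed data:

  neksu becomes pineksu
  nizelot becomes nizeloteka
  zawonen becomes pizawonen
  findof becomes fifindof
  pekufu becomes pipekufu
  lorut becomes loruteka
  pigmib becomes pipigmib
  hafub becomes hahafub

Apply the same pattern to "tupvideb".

hafub and neksu both have last vowel 'u' yet inflect differently (hahafub, pineksu), so the last vowel is not what conditions the rule; the final letter is.
"tupvideb" ends in -b. The stems ending in -b (pigmib → pipigmib, hafub → hahafub) repeat the first consonant+vowel as a prefix.
The other patterns: stems ending in -n or -u add the prefix pi-; stems ending in -t add -eka.
So tupvideb → tutupvideb.

tutupvideb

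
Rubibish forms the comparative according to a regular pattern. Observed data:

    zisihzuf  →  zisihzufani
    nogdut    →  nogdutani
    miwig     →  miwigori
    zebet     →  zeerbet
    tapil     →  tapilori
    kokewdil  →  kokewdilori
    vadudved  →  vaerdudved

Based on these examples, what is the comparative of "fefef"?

nogdut and zebet both end in -t yet inflect differently (nogdutani, zeerbet), so the final letter is not what conditions the rule; the last vowel is.
"fefef" has last vowel 'e'. The stems whose last vowel is 'e' (vadudved → vaerdudved, zebet → zeerbet) insert -er- after the first vowel.
So fefef → feerfef.

feerfef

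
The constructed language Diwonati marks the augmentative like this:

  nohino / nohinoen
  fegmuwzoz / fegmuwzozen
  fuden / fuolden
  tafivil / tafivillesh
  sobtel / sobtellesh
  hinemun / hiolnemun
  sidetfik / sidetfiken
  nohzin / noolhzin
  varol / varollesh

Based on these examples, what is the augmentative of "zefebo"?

sobtel and fuden both have last vowel 'e' yet inflect differently (sobtellesh, fuolden), so the last vowel is not what conditions the rule; the final letter is.
"zefebo" ends in -o. The one such stem in the data (nohino → nohinoen) adds -en, so the same rule applies.
The other patterns: stems ending in -l double the final consonant and add -esh; stems ending in -n insert -ol- after the first vowel.
So zefebo → zefeboen.

zefeboen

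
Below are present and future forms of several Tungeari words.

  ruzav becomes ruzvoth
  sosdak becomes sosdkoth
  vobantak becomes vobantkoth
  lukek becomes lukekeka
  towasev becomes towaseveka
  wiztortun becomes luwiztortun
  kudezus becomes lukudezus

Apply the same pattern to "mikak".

sosdak and lukek both end in -k yet inflect differently (sosdkoth, lukekeka), so the final letter is not what conditions the rule; the last vowel is.
"mikak" has last vowel 'a'. The stems whose last vowel is 'a' (ruzav → ruzvoth, sosdak → sosdkoth, vobantak → vobantkoth) delete the last vowel and add -oth.
The other patterns: stems whose last vowel is 'e' add -eka; stems whose last vowel is 'u' add the prefix lu-.
So mikak → mikkoth.

mikkoth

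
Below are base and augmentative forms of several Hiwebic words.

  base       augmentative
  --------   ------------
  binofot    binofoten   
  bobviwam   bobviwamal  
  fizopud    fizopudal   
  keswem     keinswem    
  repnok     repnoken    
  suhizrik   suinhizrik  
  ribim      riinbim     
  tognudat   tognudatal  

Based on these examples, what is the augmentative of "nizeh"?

repnok and suhizrik both end in -k yet inflect differently (repnoken, suinhizrik), so the final letter is not what conditions the rule; the last vowel is.
"nizeh" has last vowel 'e'. The one such stem in the data (keswem → keinswem) inserts -in- after the first vowel (as do ribim, suhizrik), so the same rule applies.
So nizeh → niinzeh.

niinzeh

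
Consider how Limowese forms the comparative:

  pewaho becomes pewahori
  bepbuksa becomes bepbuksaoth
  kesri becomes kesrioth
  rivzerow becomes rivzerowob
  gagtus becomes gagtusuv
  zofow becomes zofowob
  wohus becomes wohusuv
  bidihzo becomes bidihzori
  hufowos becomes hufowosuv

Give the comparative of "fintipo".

"fintipo" ends in -o. The stems ending in -o (bidihzo → bidihzori, pewaho → pewahori) drop the final letter and add -ori.
So fintipo → fintipori.

fintipori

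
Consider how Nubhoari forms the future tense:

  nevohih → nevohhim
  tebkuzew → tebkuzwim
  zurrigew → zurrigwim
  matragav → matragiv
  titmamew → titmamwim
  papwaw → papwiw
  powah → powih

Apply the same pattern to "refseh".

refshim

papwaw and zurrigew both end in -w yet inflect differently (papwiw, zurrigwim), so the final letter is not what conditions the rule; the last vowel is.
"refseh" has last vowel 'e'. The stems whose last vowel is 'e' (zurrigew → zurrigwim, titmamew → titmamwim, tebkuzew → tebkuzwim) delete the last vowel and add -im.
The other pattern: stems whose last vowel is 'a' change the last vowel to 'i'.
So refseh → refshim.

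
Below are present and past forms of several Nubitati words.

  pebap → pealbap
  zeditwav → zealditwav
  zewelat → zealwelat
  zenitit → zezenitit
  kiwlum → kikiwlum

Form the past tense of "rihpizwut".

zewelat and zenitit both end in -t yet inflect differently (zealwelat, zezenitit), so the final letter is not what conditions the rule; the last vowel is.
"rihpizwut" has last vowel 'u'. The one such stem in the data (kiwlum → kikiwlum) repeats the first consonant+vowel as a prefix (as does zenitit), so the same rule applies.
The other pattern: stems whose last vowel is 'a' insert -al- after the first vowel.
So rihpizwut → ririhpizwut.

ririhpizwut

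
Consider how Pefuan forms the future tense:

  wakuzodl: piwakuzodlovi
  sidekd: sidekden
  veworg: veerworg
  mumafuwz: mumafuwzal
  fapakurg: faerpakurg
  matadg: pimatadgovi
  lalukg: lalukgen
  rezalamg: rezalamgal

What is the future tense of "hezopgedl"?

fapakurg and lalukg both end in -g yet inflect differently (faerpakurg, lalukgen), so the final letter is not what conditions the rule; the second-to-last letter is.
"hezopgedl" has second-to-last letter 'd'. The stems whose second-to-last letter is 'd' (matadg → pimatadgovi, wakuzodl → piwakuzodlovi) add pi- … -ovi around the stem.
The other patterns: stems whose second-to-last letter is 'r' insert -er- after the first vowel; stems whose second-to-last letter is 'k' add -en; stems whose second-to-last letter is 'm' or 'w' add -al.
So hezopgedl → pihezopgedlovi.

pihezopgedlovi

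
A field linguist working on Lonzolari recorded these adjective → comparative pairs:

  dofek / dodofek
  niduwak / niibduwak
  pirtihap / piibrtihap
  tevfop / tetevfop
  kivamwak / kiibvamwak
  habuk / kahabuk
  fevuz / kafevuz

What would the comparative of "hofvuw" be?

"hofvuw" has last vowel 'u'. The stems whose last vowel is 'u' (fevuz → kafevuz, habuk → kahabuk) add the prefix ka-.
So hofvuw → kahofvuw.

kahofvuw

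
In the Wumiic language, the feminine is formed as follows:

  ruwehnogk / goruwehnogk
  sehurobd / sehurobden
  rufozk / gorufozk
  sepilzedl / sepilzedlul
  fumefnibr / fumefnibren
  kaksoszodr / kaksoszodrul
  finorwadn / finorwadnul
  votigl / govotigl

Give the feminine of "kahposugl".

gokahposugl

kaksoszodr and fumefnibr both end in -r yet inflect differently (kaksoszodrul, fumefnibren), so the final letter is not what conditions the rule; the second-to-last letter is.
"kahposugl" has second-to-last letter 'g'. The stems whose second-to-last letter is 'g' (ruwehnogk → goruwehnogk, votigl → govotigl) add the prefix go-.
The other patterns: stems whose second-to-last letter is 'd' add -ul; stems whose second-to-last letter is 'b' add -en.
So kahposugl → gokahposugl.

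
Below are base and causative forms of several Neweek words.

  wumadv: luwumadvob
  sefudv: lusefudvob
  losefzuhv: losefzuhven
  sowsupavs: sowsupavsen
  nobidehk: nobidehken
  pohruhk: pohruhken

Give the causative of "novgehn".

novgehnen

wumadv and losefzuhv both end in -v yet inflect differently (luwumadvob, losefzuhven), so the final letter is not what conditions the rule; the second-to-last letter is.
"novgehn" has second-to-last letter 'h'. The stems whose second-to-last letter is 'h' (losefzuhv → losefzuhven, nobidehk → nobidehken, pohruhk → pohruhken) add -en.
The other pattern: stems whose second-to-last letter is 'd' add lu- … -ob around the stem.
So novgehn → novgehnen.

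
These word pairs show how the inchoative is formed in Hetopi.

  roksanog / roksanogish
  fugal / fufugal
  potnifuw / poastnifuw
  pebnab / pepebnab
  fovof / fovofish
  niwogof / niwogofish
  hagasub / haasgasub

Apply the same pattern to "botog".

hagasub and pebnab both end in -b yet inflect differently (haasgasub, pepebnab), so the final letter is not what conditions the rule; the last vowel is.
"botog" has last vowel 'o'. The stems whose last vowel is 'o' (roksanog → roksanogish, fovof → fovofish, niwogof → niwogofish) add -ish.
So botog → botogish.

botogish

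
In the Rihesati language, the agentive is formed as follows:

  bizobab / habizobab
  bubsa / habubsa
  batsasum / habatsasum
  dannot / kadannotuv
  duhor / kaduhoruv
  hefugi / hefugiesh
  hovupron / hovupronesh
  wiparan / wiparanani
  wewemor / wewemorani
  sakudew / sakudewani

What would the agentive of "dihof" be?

hovupron and wiparan both end in -n yet inflect differently (hovupronesh, wiparanani), so the final letter is not what conditions the rule; the first letter is.
"dihof" begins with d-. The stems beginning with d- (dannot → kadannotuv, duhor → kaduhoruv) add ka- … -uv around the stem.
The other patterns: stems beginning with b- add the prefix ha-; stems beginning with h- add -esh; stems beginning with s- or w- add -ani.
So dihof → kadihofuv.

kadihofuv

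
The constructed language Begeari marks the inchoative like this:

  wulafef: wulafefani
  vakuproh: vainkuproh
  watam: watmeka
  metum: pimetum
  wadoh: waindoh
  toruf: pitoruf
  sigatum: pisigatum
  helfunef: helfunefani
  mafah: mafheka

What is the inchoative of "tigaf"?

wadoh and mafah both end in -h yet inflect differently (waindoh, mafheka), so the final letter is not what conditions the rule; the last vowel is.
"tigaf" has last vowel 'a'. The stems whose last vowel is 'a' (mafah → mafheka, watam → watmeka) delete the last vowel and add -eka.
The other patterns: stems whose last vowel is 'e' add -ani; stems whose last vowel is 'o' insert -in- after the first vowel; stems whose last vowel is 'u' add the prefix pi-.
So tigaf → tigfeka.

tigfeka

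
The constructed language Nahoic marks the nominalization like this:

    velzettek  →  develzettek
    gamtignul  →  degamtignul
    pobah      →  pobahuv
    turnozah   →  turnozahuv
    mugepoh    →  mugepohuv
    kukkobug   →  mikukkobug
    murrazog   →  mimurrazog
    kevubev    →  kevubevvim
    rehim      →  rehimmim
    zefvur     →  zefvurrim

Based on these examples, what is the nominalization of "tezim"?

tezimmim

"tezim" ends in -m. The one such stem in the data (rehim → rehimmim) doubles the final consonant and adds -im (as do kevubev, zefvur), so the same rule applies.
The other patterns: stems ending in -k or -l add the prefix de-; stems ending in -h add -uv; stems ending in -g add the prefix mi-.
So tezim → tezimmim.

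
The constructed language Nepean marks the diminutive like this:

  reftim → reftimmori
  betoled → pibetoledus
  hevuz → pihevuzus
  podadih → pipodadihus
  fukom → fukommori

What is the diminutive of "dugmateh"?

reftim and podadih both have last vowel 'i' yet inflect differently (reftimmori, pipodadihus), so the last vowel is not what conditions the rule; the final letter is.
"dugmateh" ends in -h. The one such stem in the data (podadih → pipodadihus) adds pi- … -us around the stem, so the same rule applies.
The other pattern: stems ending in -m double the final consonant and add -ori.
So dugmateh → pidugmatehus.

pidugmatehus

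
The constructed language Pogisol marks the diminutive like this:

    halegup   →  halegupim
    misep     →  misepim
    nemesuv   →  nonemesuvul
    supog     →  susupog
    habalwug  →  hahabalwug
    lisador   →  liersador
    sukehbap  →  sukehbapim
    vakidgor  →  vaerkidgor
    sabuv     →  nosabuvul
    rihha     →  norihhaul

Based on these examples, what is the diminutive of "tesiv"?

notesivul

halegup and habalwug both have last vowel 'u' yet inflect differently (halegupim, hahabalwug), so the last vowel is not what conditions the rule; the final letter is.
"tesiv" ends in -v. The stems ending in -v (sabuv → nosabuvul, nemesuv → nonemesuvul) add no- … -ul around the stem.
The other patterns: stems ending in -p add -im; stems ending in -r insert -er- after the first vowel; stems ending in -g repeat the first consonant+vowel as a prefix.
So tesiv → notesivul.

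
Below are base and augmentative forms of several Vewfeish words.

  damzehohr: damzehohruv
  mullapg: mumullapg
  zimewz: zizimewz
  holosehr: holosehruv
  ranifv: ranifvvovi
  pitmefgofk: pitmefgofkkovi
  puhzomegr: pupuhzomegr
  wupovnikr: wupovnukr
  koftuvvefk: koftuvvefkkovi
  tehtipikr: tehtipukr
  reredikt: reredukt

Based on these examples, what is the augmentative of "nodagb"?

holosehr and wupovnikr both end in -r yet inflect differently (holosehruv, wupovnukr), so the final letter is not what conditions the rule; the second-to-last letter is.
"nodagb" has second-to-last letter 'g'. The one such stem in the data (puhzomegr → pupuhzomegr) repeats the first consonant+vowel as a prefix (as do mullapg, zimewz), so the same rule applies.
So nodagb → nonodagb.

nonodagb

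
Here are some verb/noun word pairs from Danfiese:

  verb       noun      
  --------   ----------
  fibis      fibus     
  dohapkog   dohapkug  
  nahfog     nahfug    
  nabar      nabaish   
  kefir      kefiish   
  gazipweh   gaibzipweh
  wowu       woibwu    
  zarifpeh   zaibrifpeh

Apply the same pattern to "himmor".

himmoish

fibis and kefir both have last vowel 'i' yet inflect differently (fibus, kefiish), so the last vowel is not what conditions the rule; the final letter is.
"himmor" ends in -r. The stems ending in -r (nabar → nabaish, kefir → kefiish) drop the final letter and add -ish.
So himmor → himmoish.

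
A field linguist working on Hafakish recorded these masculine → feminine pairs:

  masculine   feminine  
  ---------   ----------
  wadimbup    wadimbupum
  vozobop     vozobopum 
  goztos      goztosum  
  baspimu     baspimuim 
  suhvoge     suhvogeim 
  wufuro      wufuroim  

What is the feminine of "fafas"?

fafasum

wadimbup and baspimu both have last vowel 'u' yet inflect differently (wadimbupum, baspimuim), so the last vowel is not what conditions the rule; whether the stem ends in a vowel or a consonant is.
"fafas" ends in a consonant. The stems ending in a consonant (wadimbup → wadimbupum, vozobop → vozobopum, goztos → goztosum) add -um.
The other pattern: stems ending in a vowel add -im.
So fafas → fafasum.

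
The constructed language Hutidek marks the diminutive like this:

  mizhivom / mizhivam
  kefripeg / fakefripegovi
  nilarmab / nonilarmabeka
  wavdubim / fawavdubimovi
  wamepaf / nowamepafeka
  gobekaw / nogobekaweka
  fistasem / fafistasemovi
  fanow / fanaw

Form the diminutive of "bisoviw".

"bisoviw" has last vowel 'i'. The one such stem in the data (wavdubim → fawavdubimovi) adds fa- … -ovi around the stem, so the same rule applies.
So bisoviw → fabisoviwovi.

fabisoviwovi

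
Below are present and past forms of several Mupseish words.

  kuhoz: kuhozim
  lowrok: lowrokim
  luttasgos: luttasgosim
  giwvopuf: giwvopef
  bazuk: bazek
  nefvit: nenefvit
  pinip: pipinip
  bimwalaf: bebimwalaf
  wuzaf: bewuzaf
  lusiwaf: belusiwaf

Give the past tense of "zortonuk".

lowrok and bazuk both end in -k yet inflect differently (lowrokim, bazek), so the final letter is not what conditions the rule; the last vowel is.
"zortonuk" has last vowel 'u'. The stems whose last vowel is 'u' (giwvopuf → giwvopef, bazuk → bazek) change the last vowel to 'e'.
So zortonuk → zortonek.

zortonek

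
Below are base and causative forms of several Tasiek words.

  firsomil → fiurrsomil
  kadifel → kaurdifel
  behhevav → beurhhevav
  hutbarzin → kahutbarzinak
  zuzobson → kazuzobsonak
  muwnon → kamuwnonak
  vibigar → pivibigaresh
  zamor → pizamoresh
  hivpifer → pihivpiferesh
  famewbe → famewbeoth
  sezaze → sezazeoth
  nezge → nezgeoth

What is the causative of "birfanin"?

kabirfaninak

"birfanin" ends in -n. The stems ending in -n (hutbarzin → kahutbarzinak, zuzobson → kazuzobsonak, muwnon → kamuwnonak) add ka- … -ak around the stem.
The other patterns: stems ending in -l or -v insert -ur- after the first vowel; stems ending in -r add pi- … -esh around the stem; stems ending in -e add -oth.
So birfanin → kabirfaninak.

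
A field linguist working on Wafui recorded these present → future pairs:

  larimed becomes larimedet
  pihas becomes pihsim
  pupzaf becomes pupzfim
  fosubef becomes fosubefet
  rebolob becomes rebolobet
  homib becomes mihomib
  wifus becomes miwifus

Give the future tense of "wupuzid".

miwupuzid

"wupuzid" has last vowel 'i'. The one such stem in the data (homib → mihomib) adds the prefix mi-, so the same rule applies.
The other patterns: stems whose last vowel is 'a' delete the last vowel and add -im; stems whose last vowel is 'e' or 'o' add -et.
So wupuzid → miwupuzid.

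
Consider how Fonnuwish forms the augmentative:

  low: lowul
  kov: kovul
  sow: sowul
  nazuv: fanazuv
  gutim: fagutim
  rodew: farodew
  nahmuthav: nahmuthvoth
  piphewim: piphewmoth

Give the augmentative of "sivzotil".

sivzotloth

kov and nazuv both end in -v yet inflect differently (kovul, fanazuv), so the final letter is not what conditions the rule; the number of vowels is.
"sivzotil" has 3 vowels. The stems with 3 vowels (nahmuthav → nahmuthvoth, piphewim → piphewmoth) delete the last vowel and add -oth.
The other patterns: stems with 1 vowel add -ul; stems with 2 vowels add the prefix fa-.
So sivzotil → sivzotloth.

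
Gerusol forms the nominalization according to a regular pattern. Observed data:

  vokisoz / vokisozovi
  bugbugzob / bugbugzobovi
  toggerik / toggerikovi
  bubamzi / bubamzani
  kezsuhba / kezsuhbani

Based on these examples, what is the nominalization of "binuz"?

"binuz" ends in a consonant. The stems ending in a consonant (vokisoz → vokisozovi, bugbugzob → bugbugzobovi, toggerik → toggerikovi) add -ovi.
The other pattern: stems ending in a vowel drop the final letter and add -ani.
So binuz → binuzovi.

binuzovi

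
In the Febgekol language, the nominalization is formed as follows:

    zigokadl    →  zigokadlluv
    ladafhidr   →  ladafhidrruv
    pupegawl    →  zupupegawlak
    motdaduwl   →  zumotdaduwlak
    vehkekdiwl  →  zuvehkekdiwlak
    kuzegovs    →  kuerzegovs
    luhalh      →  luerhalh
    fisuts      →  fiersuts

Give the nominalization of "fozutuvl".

foerzutuvl

"fozutuvl" has second-to-last letter 'v'. The one such stem in the data (kuzegovs → kuerzegovs) inserts -er- after the first vowel (as do luhalh, fisuts), so the same rule applies.
So fozutuvl → foerzutuvl.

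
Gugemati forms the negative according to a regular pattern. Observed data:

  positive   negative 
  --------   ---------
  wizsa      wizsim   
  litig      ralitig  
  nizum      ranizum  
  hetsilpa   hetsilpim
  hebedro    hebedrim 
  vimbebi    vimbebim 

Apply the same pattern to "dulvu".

"dulvu" ends in a vowel. The stems ending in a vowel (wizsa → wizsim, hetsilpa → hetsilpim, vimbebi → vimbebim) drop the final letter and add -im.
So dulvu → dulvim.

dulvim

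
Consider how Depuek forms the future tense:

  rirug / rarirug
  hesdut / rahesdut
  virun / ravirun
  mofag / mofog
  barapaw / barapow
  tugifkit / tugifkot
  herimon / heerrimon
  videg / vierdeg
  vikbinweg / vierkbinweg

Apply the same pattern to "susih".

susoh

"susih" has last vowel 'i'. The one such stem in the data (tugifkit → tugifkot) changes the last vowel to 'o' (as do mofag, barapaw), so the same rule applies.
So susih → susoh.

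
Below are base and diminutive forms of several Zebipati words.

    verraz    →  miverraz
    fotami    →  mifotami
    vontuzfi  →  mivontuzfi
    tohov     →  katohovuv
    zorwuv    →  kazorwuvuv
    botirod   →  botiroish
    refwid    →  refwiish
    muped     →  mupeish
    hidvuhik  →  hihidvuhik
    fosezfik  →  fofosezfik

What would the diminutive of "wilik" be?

"wilik" ends in -k. The stems ending in -k (hidvuhik → hihidvuhik, fosezfik → fofosezfik) repeat the first consonant+vowel as a prefix.
The other patterns: stems ending in -i or -z add the prefix mi-; stems ending in -v add ka- … -uv around the stem; stems ending in -d drop the final letter and add -ish.
So wilik → wiwilik.

wiwilik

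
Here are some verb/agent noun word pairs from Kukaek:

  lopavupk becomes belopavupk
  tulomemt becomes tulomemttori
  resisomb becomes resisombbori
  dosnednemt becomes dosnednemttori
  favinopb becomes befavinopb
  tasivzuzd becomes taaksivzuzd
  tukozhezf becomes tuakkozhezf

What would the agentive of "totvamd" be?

totvamddori

resisomb and favinopb both end in -b yet inflect differently (resisombbori, befavinopb), so the final letter is not what conditions the rule; the second-to-last letter is.
"totvamd" has second-to-last letter 'm'. The stems whose second-to-last letter is 'm' (tulomemt → tulomemttori, dosnednemt → dosnednemttori, resisomb → resisombbori) double the final consonant and add -ori.
The other patterns: stems whose second-to-last letter is 'z' insert -ak- after the first vowel; stems whose second-to-last letter is 'p' add the prefix be-.
So totvamd → totvamddori.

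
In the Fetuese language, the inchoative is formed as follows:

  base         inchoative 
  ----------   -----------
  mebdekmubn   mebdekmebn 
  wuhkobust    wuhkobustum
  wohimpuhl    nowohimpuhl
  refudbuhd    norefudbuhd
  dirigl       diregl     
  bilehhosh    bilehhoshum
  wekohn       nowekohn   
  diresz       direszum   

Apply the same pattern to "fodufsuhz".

nofodufsuhz

wekohn and mebdekmubn both end in -n yet inflect differently (nowekohn, mebdekmebn), so the final letter is not what conditions the rule; the second-to-last letter is.
"fodufsuhz" has second-to-last letter 'h'. The stems whose second-to-last letter is 'h' (wekohn → nowekohn, refudbuhd → norefudbuhd, wohimpuhl → nowohimpuhl) add the prefix no-.
The other patterns: stems whose second-to-last letter is 's' add -um; stems whose second-to-last letter is 'b' or 'g' change the last vowel to 'e'.
So fodufsuhz → nofodufsuhz.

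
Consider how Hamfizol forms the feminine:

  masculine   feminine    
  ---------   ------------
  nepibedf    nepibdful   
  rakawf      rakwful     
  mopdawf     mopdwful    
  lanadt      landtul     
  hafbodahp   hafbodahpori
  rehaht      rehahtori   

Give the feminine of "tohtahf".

rehaht and lanadt both end in -t yet inflect differently (rehahtori, landtul), so the final letter is not what conditions the rule; the second-to-last letter is.
"tohtahf" has second-to-last letter 'h'. The stems whose second-to-last letter is 'h' (rehaht → rehahtori, hafbodahp → hafbodahpori) add -ori.
So tohtahf → tohtahfori.

tohtahfori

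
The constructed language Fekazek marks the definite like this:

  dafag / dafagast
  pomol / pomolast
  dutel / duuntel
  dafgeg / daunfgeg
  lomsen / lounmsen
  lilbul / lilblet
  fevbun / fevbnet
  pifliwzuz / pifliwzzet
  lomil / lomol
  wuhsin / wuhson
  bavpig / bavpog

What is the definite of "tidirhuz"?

pomol and dutel both end in -l yet inflect differently (pomolast, duuntel), so the final letter is not what conditions the rule; the last vowel is.
"tidirhuz" has last vowel 'u'. The stems whose last vowel is 'u' (lilbul → lilblet, fevbun → fevbnet, pifliwzuz → pifliwzzet) delete the last vowel and add -et.
The other patterns: stems whose last vowel is 'a' or 'o' add -ast; stems whose last vowel is 'e' insert -un- after the first vowel; stems whose last vowel is 'i' change the last vowel to 'o'.
So tidirhuz → tidirhzet.

tidirhzet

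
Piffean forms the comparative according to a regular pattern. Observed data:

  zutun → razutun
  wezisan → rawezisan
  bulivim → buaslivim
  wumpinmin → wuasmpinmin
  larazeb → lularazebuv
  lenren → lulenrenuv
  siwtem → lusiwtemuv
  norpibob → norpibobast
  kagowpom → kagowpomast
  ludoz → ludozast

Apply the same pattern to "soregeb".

zutun and wumpinmin both end in -n yet inflect differently (razutun, wuasmpinmin), so the final letter is not what conditions the rule; the last vowel is.
"soregeb" has last vowel 'e'. The stems whose last vowel is 'e' (larazeb → lularazebuv, lenren → lulenrenuv, siwtem → lusiwtemuv) add lu- … -uv around the stem.
So soregeb → lusoregebuv.

lusoregebuv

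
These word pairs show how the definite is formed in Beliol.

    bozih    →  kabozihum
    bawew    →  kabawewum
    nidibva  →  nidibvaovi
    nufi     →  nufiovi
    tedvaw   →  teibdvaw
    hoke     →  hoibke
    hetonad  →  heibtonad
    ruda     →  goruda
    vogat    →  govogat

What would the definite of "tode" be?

"tode" begins with t-. The one such stem in the data (tedvaw → teibdvaw) inserts -ib- after the first vowel (as do hoke, hetonad), so the same rule applies.
So tode → toibde.

toibde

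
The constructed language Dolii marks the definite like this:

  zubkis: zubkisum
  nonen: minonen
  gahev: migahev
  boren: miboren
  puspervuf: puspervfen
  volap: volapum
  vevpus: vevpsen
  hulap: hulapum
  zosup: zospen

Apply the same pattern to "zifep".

mizifep

"zifep" has last vowel 'e'. The stems whose last vowel is 'e' (boren → miboren, nonen → minonen, gahev → migahev) add the prefix mi-.
So zifep → mizifep.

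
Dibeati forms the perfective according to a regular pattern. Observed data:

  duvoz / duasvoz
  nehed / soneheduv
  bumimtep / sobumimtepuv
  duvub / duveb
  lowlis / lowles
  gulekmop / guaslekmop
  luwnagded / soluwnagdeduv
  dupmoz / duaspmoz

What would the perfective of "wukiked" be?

"wukiked" has last vowel 'e'. The stems whose last vowel is 'e' (nehed → soneheduv, bumimtep → sobumimtepuv, luwnagded → soluwnagdeduv) add so- … -uv around the stem.
So wukiked → sowukikeduv.

sowukikeduv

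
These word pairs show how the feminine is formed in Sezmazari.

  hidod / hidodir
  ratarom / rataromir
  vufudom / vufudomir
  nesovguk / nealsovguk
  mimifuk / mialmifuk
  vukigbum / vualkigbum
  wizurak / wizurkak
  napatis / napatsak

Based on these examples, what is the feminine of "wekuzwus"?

ratarom and vukigbum both end in -m yet inflect differently (rataromir, vualkigbum), so the final letter is not what conditions the rule; the last vowel is.
"wekuzwus" has last vowel 'u'. The stems whose last vowel is 'u' (nesovguk → nealsovguk, mimifuk → mialmifuk, vukigbum → vualkigbum) insert -al- after the first vowel.
So wekuzwus → wealkuzwus.

wealkuzwus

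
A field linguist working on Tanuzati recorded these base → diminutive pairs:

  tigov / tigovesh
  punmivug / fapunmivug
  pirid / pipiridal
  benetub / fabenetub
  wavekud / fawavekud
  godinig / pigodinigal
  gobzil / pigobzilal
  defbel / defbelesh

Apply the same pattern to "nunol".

"nunol" has last vowel 'o'. The one such stem in the data (tigov → tigovesh) adds -esh, so the same rule applies.
The other patterns: stems whose last vowel is 'i' add pi- … -al around the stem; stems whose last vowel is 'u' add the prefix fa-.
So nunol → nunolesh.

nunolesh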